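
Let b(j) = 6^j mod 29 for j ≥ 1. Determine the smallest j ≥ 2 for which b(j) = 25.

Listing terms: b(1) = 6; b(2) = 7; b(3) = 13; b(4) = 20; b(5) = 4; b(6) = 24; b(7) = 28; b(8) = 23; b(9) = 22; b(10) = 16; b(11) = 9; b(12) = 25; b(13) = 5; b(14) = 1; b(15) = 6.
Since b(15) = b(1) = 6, the sequence is periodic with period 14.
The value 25 first appears (with j ≥ 2) at b(12).

12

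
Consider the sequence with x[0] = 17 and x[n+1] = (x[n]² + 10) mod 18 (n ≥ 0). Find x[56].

5

x[0] = 17; x[1] = 11; x[2] = 5; x[3] = 17.
Since x[3] = x[0] = 17, the sequence is periodic with period 3.
So x[56] = x[0 + ((56-0) mod 3)] = x[2] = 5.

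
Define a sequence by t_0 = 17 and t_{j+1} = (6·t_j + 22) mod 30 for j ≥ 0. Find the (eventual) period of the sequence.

5

We have t_0 = 17, t_1 = 4, t_2 = 16, t_3 = 28, t_4 = 10, t_5 = 22, t_6 = 4.
Since t_6 = t_1 = 4, the sequence is eventually periodic: after a pre-period of length 1 it cycles with period 5.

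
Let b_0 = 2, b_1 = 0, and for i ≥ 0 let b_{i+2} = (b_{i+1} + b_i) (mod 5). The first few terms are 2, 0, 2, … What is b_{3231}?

0

Computing terms: b_0 = 2, b_1 = 0, b_2 = 2, b_3 = 2, b_4 = 4, b_5 = 1, b_6 = 0, b_7 = 1, b_8 = 1, b_9 = 2, b_{10} = 3, b_{11} = 0, b_{12} = 3, b_{13} = 3, b_{14} = 1, b_{15} = 4, b_{16} = 0, b_{17} = 4, b_{18} = 4, b_{19} = 3, b_{20} = 2, b_{21} = 0.
The sequence repeats with period 20.
(3231 - 0) mod 20 = 11, so b_{3231} = b_{11} = 0.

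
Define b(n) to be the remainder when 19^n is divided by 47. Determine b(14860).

We have b(0) = 1, b(1) = 19, b(2) = 32, b(3) = 44, b(4) = 37, b(5) = 45, b(6) = 9, b(7) = 30, b(8) = 6, b(9) = 20, b(10) = 4, b(11) = 29, b(12) = 34, b(13) = 35, b(14) = 7, b(15) = 39, b(16) = 36, b(17) = 26, b(18) = 24, b(19) = 33, b(20) = 16, b(21) = 22, b(22) = 42, b(23) = 46, b(24) = 28, b(25) = 15, b(26) = 3, b(27) = 10, b(28) = 2, b(29) = 38, b(30) = 17, b(31) = 41, b(32) = 27, b(33) = 43, b(34) = 18, b(35) = 13, b(36) = 12, b(37) = 40, b(38) = 8, b(39) = 11, b(40) = 21, b(41) = 23, b(42) = 14, b(43) = 31, b(44) = 25, b(45) = 5, b(46) = 1.
Since b(46) = b(0) = 1, the sequence is periodic with period 46.
(14860 - 0) mod 46 = 2, so b(14860) = b(2) = 32.

32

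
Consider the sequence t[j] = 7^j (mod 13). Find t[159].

We have t[1] = 7,  t[2] = 10,  t[3] = 5,  t[4] = 9,  t[5] = 11,  t[6] = 12,  t[7] = 6,  t[8] = 3,  t[9] = 8,  t[10] = 4,  t[11] = 2,  t[12] = 1,  t[13] = 7.
Since t[13] = t[1] = 7, the sequence is periodic with period 12.
(159 - 1) mod 12 = 2, so t[159] = t[3] = 5.

5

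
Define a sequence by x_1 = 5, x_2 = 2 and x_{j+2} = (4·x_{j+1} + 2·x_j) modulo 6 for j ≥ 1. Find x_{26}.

2

Listing terms: x_1 = 5,  x_2 = 2,  x_3 = 0,  x_4 = 4,  x_5 = 4,  x_6 = 0,  x_7 = 2,  x_8 = 2,  x_9 = 0.
Since (x_8, x_9) = (x_2, x_3) = (2, 0) (two consecutive terms determine the rest), the sequence is eventually periodic: after a pre-period of length 1 it cycles with period 6.
For j ≥ 2, x_j depends only on (j - 2) mod 6. (26 - 2) mod 6 = 0, so x_{26} = x_2 = 2.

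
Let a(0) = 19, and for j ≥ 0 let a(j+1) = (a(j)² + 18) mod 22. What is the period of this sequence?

Listing terms: a(0) = 19; a(1) = 5; a(2) = 21; a(3) = 19.
Since a(3) = a(0) = 19, the sequence is periodic with period 3.

3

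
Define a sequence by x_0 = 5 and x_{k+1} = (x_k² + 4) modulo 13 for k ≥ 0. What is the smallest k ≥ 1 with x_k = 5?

6

Listing terms: x_0 = 5, x_1 = 3, x_2 = 0, x_3 = 4, x_4 = 7, x_5 = 1, x_6 = 5.
The sequence repeats with period 6.
The value 5 next appears (with k ≥ 1) at x_6.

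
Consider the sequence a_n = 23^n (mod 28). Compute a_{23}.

a_0 = 1, a_1 = 23, a_2 = 25, a_3 = 15, a_4 = 9, a_5 = 11, a_6 = 1.
Since a_6 = a_0 = 1, the sequence is periodic with period 6.
So a_{23} = a_{0 + ((23-0) mod 6)} = a_5 = 11.

11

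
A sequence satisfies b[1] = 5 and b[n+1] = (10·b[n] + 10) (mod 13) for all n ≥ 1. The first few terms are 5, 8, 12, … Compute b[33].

b[1] = 5, b[2] = 8, b[3] = 12, b[4] = 0, b[5] = 10, b[6] = 6, b[7] = 5.
Since b[7] = b[1] = 5, the sequence is periodic with period 6.
(33 - 1) mod 6 = 2, so b[33] = b[3] = 12.

12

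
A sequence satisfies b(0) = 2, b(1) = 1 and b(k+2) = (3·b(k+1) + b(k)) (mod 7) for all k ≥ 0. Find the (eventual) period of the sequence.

Computing terms: b(0) = 2,  b(1) = 1,  b(2) = 5,  b(3) = 2,  b(4) = 4,  b(5) = 0,  b(6) = 4,  b(7) = 5,  b(8) = 5,  b(9) = 6,  b(10) = 2,  b(11) = 5,  b(12) = 3,  b(13) = 0,  b(14) = 3,  b(15) = 2,  b(16) = 2,  b(17) = 1.
The sequence repeats with period 16.

16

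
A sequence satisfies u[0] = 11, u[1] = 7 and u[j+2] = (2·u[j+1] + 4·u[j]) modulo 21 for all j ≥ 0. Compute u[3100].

We have u[0] = 11,  u[1] = 7,  u[2] = 16,  u[3] = 18,  u[4] = 16,  u[5] = 20,  u[6] = 20,  u[7] = 15,  u[8] = 5,  u[9] = 7,  u[10] = 13,  u[11] = 12,  u[12] = 13,  u[13] = 11,  u[14] = 11,  u[15] = 3,  u[16] = 8,  u[17] = 7,  u[18] = 4,  u[19] = 15,  u[20] = 4,  u[21] = 5,  u[22] = 5,  u[23] = 9,  u[24] = 17,  u[25] = 7,  u[26] = 19,  u[27] = 3,  u[28] = 19,  u[29] = 8,  u[30] = 8,  u[31] = 6,  u[32] = 2,  u[33] = 7,  u[34] = 1,  u[35] = 9,  u[36] = 1,  u[37] = 17,  u[38] = 17,  u[39] = 18,  u[40] = 20,  u[41] = 7,  u[42] = 10,  u[43] = 6,  u[44] = 10,  u[45] = 2,  u[46] = 2,  u[47] = 12,  u[48] = 11,  u[49] = 7.
The sequence repeats with period 48.
So u[3100] = u[0 + ((3100-0) mod 48)] = u[28] = 19.

19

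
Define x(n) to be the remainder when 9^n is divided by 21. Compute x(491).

Listing terms: x(1) = 9,  x(2) = 18,  x(3) = 15,  x(4) = 9.
Since x(4) = x(1) = 9, the sequence is periodic with period 3.
So x(491) = x(1 + ((491-1) mod 3)) = x(2) = 18.

18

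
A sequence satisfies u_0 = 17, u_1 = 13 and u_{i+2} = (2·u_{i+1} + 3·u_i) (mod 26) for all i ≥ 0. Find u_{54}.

17

Computing terms: u_0 = 17; u_1 = 13; u_2 = 25; u_3 = 11; u_4 = 19; u_5 = 19; u_6 = 17; u_7 = 13.
The sequence repeats with period 6.
So u_{54} = u_{0 + ((54-0) mod 6)} = u_0 = 17.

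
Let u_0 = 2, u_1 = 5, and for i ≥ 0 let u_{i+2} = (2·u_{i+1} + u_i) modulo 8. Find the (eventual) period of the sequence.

We have u_0 = 2,  u_1 = 5,  u_2 = 4,  u_3 = 5,  u_4 = 6,  u_5 = 1,  u_6 = 0,  u_7 = 1,  u_8 = 2,  u_9 = 5.
The sequence repeats with period 8.

8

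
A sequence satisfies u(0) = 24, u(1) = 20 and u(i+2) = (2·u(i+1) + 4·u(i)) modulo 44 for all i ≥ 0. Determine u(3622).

Listing terms: u(0) = 24, u(1) = 20, u(2) = 4, u(3) = 0, u(4) = 16, u(5) = 32, u(6) = 40, u(7) = 32, u(8) = 4, u(9) = 4, u(10) = 24, u(11) = 20.
Since (u(10), u(11)) = (u(0), u(1)) = (24, 20) (two consecutive terms determine the rest), the sequence is periodic with period 10.
So u(3622) = u(0 + ((3622-0) mod 10)) = u(2) = 4.

4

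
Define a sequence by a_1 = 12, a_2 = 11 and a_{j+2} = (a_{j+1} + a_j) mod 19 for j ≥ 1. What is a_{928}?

18

Listing terms: a_1 = 12,  a_2 = 11,  a_3 = 4,  a_4 = 15,  a_5 = 0,  a_6 = 15,  a_7 = 15,  a_8 = 11,  a_9 = 7,  a_{10} = 18,  a_{11} = 6,  a_{12} = 5,  a_{13} = 11,  a_{14} = 16,  a_{15} = 8,  a_{16} = 5,  a_{17} = 13,  a_{18} = 18,  a_{19} = 12,  a_{20} = 11.
Since (a_{19}, a_{20}) = (a_1, a_2) = (12, 11) (two consecutive terms determine the rest), the sequence is periodic with period 18.
(928 - 1) mod 18 = 9, so a_{928} = a_{10} = 18.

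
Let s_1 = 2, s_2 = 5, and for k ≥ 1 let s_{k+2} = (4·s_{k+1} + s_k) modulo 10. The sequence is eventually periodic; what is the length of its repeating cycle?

20

s_1 = 2; s_2 = 5; s_3 = 2; s_4 = 3; s_5 = 4; s_6 = 9; s_7 = 0; s_8 = 9; s_9 = 6; s_{10} = 3; s_{11} = 8; s_{12} = 5; s_{13} = 8; s_{14} = 7; s_{15} = 6; s_{16} = 1; s_{17} = 0; s_{18} = 1; s_{19} = 4; s_{20} = 7; s_{21} = 2; s_{22} = 5.
The sequence repeats with period 20.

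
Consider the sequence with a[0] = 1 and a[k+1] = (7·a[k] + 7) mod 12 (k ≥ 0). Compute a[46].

5

We have a[0] = 1; a[1] = 2; a[2] = 9; a[3] = 10; a[4] = 5; a[5] = 6; a[6] = 1.
Since a[6] = a[0] = 1, the sequence is periodic with period 6.
(46 - 0) mod 6 = 4, so a[46] = a[4] = 5.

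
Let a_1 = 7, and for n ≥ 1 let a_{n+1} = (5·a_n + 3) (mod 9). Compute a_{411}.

a_1 = 7, a_2 = 2, a_3 = 4, a_4 = 5, a_5 = 1, a_6 = 8, a_7 = 7.
The sequence repeats with period 6.
So a_{411} = a_{1 + ((411-1) mod 6)} = a_3 = 4.

4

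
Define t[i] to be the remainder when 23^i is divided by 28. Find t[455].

11

We have t[0] = 1,  t[1] = 23,  t[2] = 25,  t[3] = 15,  t[4] = 9,  t[5] = 11,  t[6] = 1.
Since t[6] = t[0] = 1, the sequence is periodic with period 6.
(455 - 0) mod 6 = 5, so t[455] = t[5] = 11.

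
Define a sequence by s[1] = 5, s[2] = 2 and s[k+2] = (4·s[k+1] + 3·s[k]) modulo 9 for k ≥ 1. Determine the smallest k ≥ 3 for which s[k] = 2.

Computing terms: s[1] = 5,  s[2] = 2,  s[3] = 5,  s[4] = 8,  s[5] = 2,  s[6] = 5.
Since (s[5], s[6]) = (s[2], s[3]) = (2, 5) (two consecutive terms determine the rest), the sequence is eventually periodic: after a pre-period of length 1 it cycles with period 3.
The value 2 next appears (with k ≥ 3) at s[5].

5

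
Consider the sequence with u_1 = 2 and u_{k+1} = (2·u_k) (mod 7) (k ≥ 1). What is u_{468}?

1

Computing terms: u_1 = 2, u_2 = 4, u_3 = 1, u_4 = 2.
Since u_4 = u_1 = 2, the sequence is periodic with period 3.
(468 - 1) mod 3 = 2, so u_{468} = u_3 = 1.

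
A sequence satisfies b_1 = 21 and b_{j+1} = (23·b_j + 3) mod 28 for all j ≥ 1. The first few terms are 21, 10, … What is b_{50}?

10

b_1 = 21,  b_2 = 10,  b_3 = 9,  b_4 = 14,  b_5 = 17,  b_6 = 2,  b_7 = 21.
The sequence repeats with period 6.
So b_{50} = b_{1 + ((50-1) mod 6)} = b_2 = 10.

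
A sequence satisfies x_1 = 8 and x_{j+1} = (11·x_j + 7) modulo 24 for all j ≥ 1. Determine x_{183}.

Listing terms: x_1 = 8; x_2 = 23; x_3 = 20; x_4 = 11; x_5 = 8.
Since x_5 = x_1 = 8, the sequence is periodic with period 4.
So x_{183} = x_{1 + ((183-1) mod 4)} = x_3 = 20.

20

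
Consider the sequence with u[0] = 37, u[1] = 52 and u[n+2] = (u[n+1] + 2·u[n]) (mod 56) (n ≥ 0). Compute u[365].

46

Computing terms: u[0] = 37, u[1] = 52, u[2] = 14, u[3] = 6, u[4] = 34, u[5] = 46, u[6] = 2, u[7] = 38, u[8] = 42, u[9] = 6, u[10] = 34.
Since (u[9], u[10]) = (u[3], u[4]) = (6, 34) (two consecutive terms determine the rest), the sequence is eventually periodic: after a pre-period of length 3 it cycles with period 6.
For n ≥ 3, u[n] depends only on (n - 3) mod 6. (365 - 3) mod 6 = 2, so u[365] = u[5] = 46.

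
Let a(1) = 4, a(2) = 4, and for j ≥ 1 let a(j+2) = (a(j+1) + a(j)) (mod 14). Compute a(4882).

Computing terms: a(1) = 4; a(2) = 4; a(3) = 8; a(4) = 12; a(5) = 6; a(6) = 4; a(7) = 10; a(8) = 0; a(9) = 10; a(10) = 10; a(11) = 6; a(12) = 2; a(13) = 8; a(14) = 10; a(15) = 4; a(16) = 0; a(17) = 4; a(18) = 4.
The sequence repeats with period 16.
(4882 - 1) mod 16 = 1, so a(4882) = a(2) = 4.

4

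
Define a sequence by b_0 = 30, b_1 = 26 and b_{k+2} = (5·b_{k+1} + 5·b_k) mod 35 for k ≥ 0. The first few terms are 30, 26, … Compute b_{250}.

We have b_0 = 30,  b_1 = 26,  b_2 = 0,  b_3 = 25,  b_4 = 20,  b_5 = 15,  b_6 = 0,  b_7 = 5,  b_8 = 25,  b_9 = 10,  b_{10} = 0,  b_{11} = 15,  b_{12} = 5,  b_{13} = 30,  b_{14} = 0,  b_{15} = 10,  b_{16} = 15,  b_{17} = 20,  b_{18} = 0,  b_{19} = 30,  b_{20} = 10,  b_{21} = 25,  b_{22} = 0,  b_{23} = 20,  b_{24} = 30,  b_{25} = 5,  b_{26} = 0,  b_{27} = 25.
Since (b_{26}, b_{27}) = (b_2, b_3) = (0, 25) (two consecutive terms determine the rest), the sequence is eventually periodic: after a pre-period of length 2 it cycles with period 24.
For k ≥ 2, b_k depends only on (k - 2) mod 24. (250 - 2) mod 24 = 8, so b_{250} = b_{10} = 0.

0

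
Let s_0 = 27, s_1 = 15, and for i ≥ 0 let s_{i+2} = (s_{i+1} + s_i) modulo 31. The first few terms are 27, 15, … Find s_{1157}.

We have s_0 = 27, s_1 = 15, s_2 = 11, s_3 = 26, s_4 = 6, s_5 = 1, s_6 = 7, s_7 = 8, s_8 = 15, s_9 = 23, s_{10} = 7, s_{11} = 30, s_{12} = 6, s_{13} = 5, s_{14} = 11, s_{15} = 16, s_{16} = 27, s_{17} = 12, s_{18} = 8, s_{19} = 20, s_{20} = 28, s_{21} = 17, s_{22} = 14, s_{23} = 0, s_{24} = 14, s_{25} = 14, s_{26} = 28, s_{27} = 11, s_{28} = 8, s_{29} = 19, s_{30} = 27, s_{31} = 15.
Since (s_{30}, s_{31}) = (s_0, s_1) = (27, 15) (two consecutive terms determine the rest), the sequence is periodic with period 30.
So s_{1157} = s_{0 + ((1157-0) mod 30)} = s_{17} = 12.

12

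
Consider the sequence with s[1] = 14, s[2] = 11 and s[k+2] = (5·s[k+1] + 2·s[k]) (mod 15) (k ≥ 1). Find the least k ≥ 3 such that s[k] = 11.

5

s[1] = 14, s[2] = 11, s[3] = 8, s[4] = 2, s[5] = 11, s[6] = 14, s[7] = 2, s[8] = 8, s[9] = 14, s[10] = 11.
The sequence repeats with period 8.
The value 11 first appears (with k ≥ 3) at s[5].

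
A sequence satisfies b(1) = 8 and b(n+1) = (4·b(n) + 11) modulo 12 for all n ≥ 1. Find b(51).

3

b(1) = 8,  b(2) = 7,  b(3) = 3,  b(4) = 11,  b(5) = 7.
Since b(5) = b(2) = 7, the sequence is eventually periodic: after a pre-period of length 1 it cycles with period 3.
For n ≥ 2, b(n) depends only on (n - 2) mod 3. (51 - 2) mod 3 = 1, so b(51) = b(3) = 3.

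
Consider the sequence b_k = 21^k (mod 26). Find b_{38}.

We have b_1 = 21, b_2 = 25, b_3 = 5, b_4 = 1, b_5 = 21.
The sequence repeats with period 4.
So b_{38} = b_{1 + ((38-1) mod 4)} = b_2 = 25.

25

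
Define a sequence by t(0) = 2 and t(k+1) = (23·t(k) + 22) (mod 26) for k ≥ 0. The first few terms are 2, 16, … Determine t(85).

We have t(0) = 2,  t(1) = 16,  t(2) = 0,  t(3) = 22,  t(4) = 8,  t(5) = 24,  t(6) = 2.
Since t(6) = t(0) = 2, the sequence is periodic with period 6.
(85 - 0) mod 6 = 1, so t(85) = t(1) = 16.

16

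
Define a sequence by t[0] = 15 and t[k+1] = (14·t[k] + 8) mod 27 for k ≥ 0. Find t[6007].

Computing terms: t[0] = 15,  t[1] = 2,  t[2] = 9,  t[3] = 26,  t[4] = 21,  t[5] = 5,  t[6] = 24,  t[7] = 20,  t[8] = 18,  t[9] = 17,  t[10] = 3,  t[11] = 23,  t[12] = 6,  t[13] = 11,  t[14] = 0,  t[15] = 8,  t[16] = 12,  t[17] = 14,  t[18] = 15.
Since t[18] = t[0] = 15, the sequence is periodic with period 18.
(6007 - 0) mod 18 = 13, so t[6007] = t[13] = 11.

11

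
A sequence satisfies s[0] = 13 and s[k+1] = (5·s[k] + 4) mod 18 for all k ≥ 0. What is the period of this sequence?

6

Listing terms: s[0] = 13; s[1] = 15; s[2] = 7; s[3] = 3; s[4] = 1; s[5] = 9; s[6] = 13.
The sequence repeats with period 6.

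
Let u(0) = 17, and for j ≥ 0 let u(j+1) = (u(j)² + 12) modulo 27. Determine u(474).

We have u(0) = 17, u(1) = 4, u(2) = 1, u(3) = 13, u(4) = 19, u(5) = 22, u(6) = 10, u(7) = 4.
Since u(7) = u(1) = 4, the sequence is eventually periodic: after a pre-period of length 1 it cycles with period 6.
For j ≥ 1, u(j) depends only on (j - 1) mod 6. (474 - 1) mod 6 = 5, so u(474) = u(6) = 10.

10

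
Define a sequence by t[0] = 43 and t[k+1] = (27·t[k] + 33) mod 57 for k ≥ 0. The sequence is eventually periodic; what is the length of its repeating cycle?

Computing terms: t[0] = 43, t[1] = 54, t[2] = 9, t[3] = 48, t[4] = 18, t[5] = 6, t[6] = 24, t[7] = 54.
Since t[7] = t[1] = 54, the sequence is eventually periodic: after a pre-period of length 1 it cycles with period 6.

6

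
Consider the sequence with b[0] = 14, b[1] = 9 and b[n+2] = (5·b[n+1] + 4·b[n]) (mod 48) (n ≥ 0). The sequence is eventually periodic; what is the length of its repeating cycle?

Listing terms: b[0] = 14; b[1] = 9; b[2] = 5; b[3] = 13; b[4] = 37; b[5] = 45; b[6] = 37; b[7] = 29; b[8] = 5; b[9] = 45; b[10] = 5; b[11] = 13.
Since (b[10], b[11]) = (b[2], b[3]) = (5, 13) (two consecutive terms determine the rest), the sequence is eventually periodic: after a pre-period of length 2 it cycles with period 8.

8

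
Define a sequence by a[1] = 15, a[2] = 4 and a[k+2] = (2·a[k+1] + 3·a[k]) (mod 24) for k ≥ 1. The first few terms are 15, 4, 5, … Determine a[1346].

4

We have a[1] = 15, a[2] = 4, a[3] = 5, a[4] = 22, a[5] = 11, a[6] = 16, a[7] = 17, a[8] = 10, a[9] = 23, a[10] = 4, a[11] = 5.
Since (a[10], a[11]) = (a[2], a[3]) = (4, 5) (two consecutive terms determine the rest), the sequence is eventually periodic: after a pre-period of length 1 it cycles with period 8.
For k ≥ 2, a[k] depends only on (k - 2) mod 8. (1346 - 2) mod 8 = 0, so a[1346] = a[2] = 4.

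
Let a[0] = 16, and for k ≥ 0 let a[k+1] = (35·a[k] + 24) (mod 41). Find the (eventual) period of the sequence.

We have a[0] = 16, a[1] = 10, a[2] = 5, a[3] = 35, a[4] = 19, a[5] = 33, a[6] = 31, a[7] = 2, a[8] = 12, a[9] = 34, a[10] = 25, a[11] = 38, a[12] = 1, a[13] = 18, a[14] = 39, a[15] = 36, a[16] = 13, a[17] = 28, a[18] = 20, a[19] = 27, a[20] = 26, a[21] = 32, a[22] = 37, a[23] = 7, a[24] = 23, a[25] = 9, a[26] = 11, a[27] = 40, a[28] = 30, a[29] = 8, a[30] = 17, a[31] = 4, a[32] = 0, a[33] = 24, a[34] = 3, a[35] = 6, a[36] = 29, a[37] = 14, a[38] = 22, a[39] = 15, a[40] = 16.
The sequence repeats with period 40.

40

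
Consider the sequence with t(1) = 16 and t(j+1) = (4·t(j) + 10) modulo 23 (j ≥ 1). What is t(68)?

Computing terms: t(1) = 16,  t(2) = 5,  t(3) = 7,  t(4) = 15,  t(5) = 1,  t(6) = 14,  t(7) = 20,  t(8) = 21,  t(9) = 2,  t(10) = 18,  t(11) = 13,  t(12) = 16.
The sequence repeats with period 11.
So t(68) = t(1 + ((68-1) mod 11)) = t(2) = 5.

5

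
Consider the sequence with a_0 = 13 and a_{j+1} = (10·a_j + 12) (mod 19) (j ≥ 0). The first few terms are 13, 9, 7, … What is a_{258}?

We have a_0 = 13, a_1 = 9, a_2 = 7, a_3 = 6, a_4 = 15, a_5 = 10, a_6 = 17, a_7 = 11, a_8 = 8, a_9 = 16, a_{10} = 1, a_{11} = 3, a_{12} = 4, a_{13} = 14, a_{14} = 0, a_{15} = 12, a_{16} = 18, a_{17} = 2, a_{18} = 13.
Since a_{18} = a_0 = 13, the sequence is periodic with period 18.
(258 - 0) mod 18 = 6, so a_{258} = a_6 = 17.

17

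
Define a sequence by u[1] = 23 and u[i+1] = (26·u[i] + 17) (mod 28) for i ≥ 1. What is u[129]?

19

Computing terms: u[1] = 23,  u[2] = 27,  u[3] = 19,  u[4] = 7,  u[5] = 3,  u[6] = 11,  u[7] = 23.
The sequence repeats with period 6.
(129 - 1) mod 6 = 2, so u[129] = u[3] = 19.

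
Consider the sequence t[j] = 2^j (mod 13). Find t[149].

We have t[1] = 2; t[2] = 4; t[3] = 8; t[4] = 3; t[5] = 6; t[6] = 12; t[7] = 11; t[8] = 9; t[9] = 5; t[10] = 10; t[11] = 7; t[12] = 1; t[13] = 2.
Since t[13] = t[1] = 2, the sequence is periodic with period 12.
So t[149] = t[1 + ((149-1) mod 12)] = t[5] = 6.

6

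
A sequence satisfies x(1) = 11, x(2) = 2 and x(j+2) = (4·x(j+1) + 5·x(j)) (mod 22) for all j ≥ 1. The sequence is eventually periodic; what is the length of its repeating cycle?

Listing terms: x(1) = 11,  x(2) = 2,  x(3) = 19,  x(4) = 20,  x(5) = 21,  x(6) = 8,  x(7) = 5,  x(8) = 16,  x(9) = 1,  x(10) = 18,  x(11) = 11,  x(12) = 2.
Since (x(11), x(12)) = (x(1), x(2)) = (11, 2) (two consecutive terms determine the rest), the sequence is periodic with period 10.

10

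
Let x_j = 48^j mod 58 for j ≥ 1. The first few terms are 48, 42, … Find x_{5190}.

6

We have x_1 = 48; x_2 = 42; x_3 = 44; x_4 = 24; x_5 = 50; x_6 = 22; x_7 = 12; x_8 = 54; x_9 = 40; x_{10} = 6; x_{11} = 56; x_{12} = 20; x_{13} = 32; x_{14} = 28; x_{15} = 10; x_{16} = 16; x_{17} = 14; x_{18} = 34; x_{19} = 8; x_{20} = 36; x_{21} = 46; x_{22} = 4; x_{23} = 18; x_{24} = 52; x_{25} = 2; x_{26} = 38; x_{27} = 26; x_{28} = 30; x_{29} = 48.
The sequence repeats with period 28.
(5190 - 1) mod 28 = 9, so x_{5190} = x_{10} = 6.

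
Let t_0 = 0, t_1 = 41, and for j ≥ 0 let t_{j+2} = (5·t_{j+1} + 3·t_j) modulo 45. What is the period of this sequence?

24

Listing terms: t_0 = 0, t_1 = 41, t_2 = 25, t_3 = 23, t_4 = 10, t_5 = 29, t_6 = 40, t_7 = 17, t_8 = 25, t_9 = 41, t_{10} = 10, t_{11} = 38, t_{12} = 40, t_{13} = 44, t_{14} = 25, t_{15} = 32, t_{16} = 10, t_{17} = 11, t_{18} = 40, t_{19} = 8, t_{20} = 25, t_{21} = 14, t_{22} = 10, t_{23} = 2, t_{24} = 40, t_{25} = 26, t_{26} = 25, t_{27} = 23.
Since (t_{26}, t_{27}) = (t_2, t_3) = (25, 23) (two consecutive terms determine the rest), the sequence is eventually periodic: after a pre-period of length 2 it cycles with period 24.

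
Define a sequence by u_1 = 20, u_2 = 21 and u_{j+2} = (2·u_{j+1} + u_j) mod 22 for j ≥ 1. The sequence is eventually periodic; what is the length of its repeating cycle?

24

Listing terms: u_1 = 20,  u_2 = 21,  u_3 = 18,  u_4 = 13,  u_5 = 0,  u_6 = 13,  u_7 = 4,  u_8 = 21,  u_9 = 2,  u_{10} = 3,  u_{11} = 8,  u_{12} = 19,  u_{13} = 2,  u_{14} = 1,  u_{15} = 4,  u_{16} = 9,  u_{17} = 0,  u_{18} = 9,  u_{19} = 18,  u_{20} = 1,  u_{21} = 20,  u_{22} = 19,  u_{23} = 14,  u_{24} = 3,  u_{25} = 20,  u_{26} = 21.
The sequence repeats with period 24.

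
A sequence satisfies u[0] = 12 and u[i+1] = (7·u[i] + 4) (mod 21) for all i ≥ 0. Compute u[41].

We have u[0] = 12, u[1] = 4, u[2] = 11, u[3] = 18, u[4] = 4.
Since u[4] = u[1] = 4, the sequence is eventually periodic: after a pre-period of length 1 it cycles with period 3.
For i ≥ 1, u[i] depends only on (i - 1) mod 3. (41 - 1) mod 3 = 1, so u[41] = u[2] = 11.

11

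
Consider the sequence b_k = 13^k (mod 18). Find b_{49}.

Listing terms: b_1 = 13,  b_2 = 7,  b_3 = 1,  b_4 = 13.
The sequence repeats with period 3.
(49 - 1) mod 3 = 0, so b_{49} = b_1 = 13.

13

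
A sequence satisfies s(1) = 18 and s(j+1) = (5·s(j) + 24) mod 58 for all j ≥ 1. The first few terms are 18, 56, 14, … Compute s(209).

46

s(1) = 18, s(2) = 56, s(3) = 14, s(4) = 36, s(5) = 30, s(6) = 0, s(7) = 24, s(8) = 28, s(9) = 48, s(10) = 32, s(11) = 10, s(12) = 16, s(13) = 46, s(14) = 22, s(15) = 18.
The sequence repeats with period 14.
So s(209) = s(1 + ((209-1) mod 14)) = s(13) = 46.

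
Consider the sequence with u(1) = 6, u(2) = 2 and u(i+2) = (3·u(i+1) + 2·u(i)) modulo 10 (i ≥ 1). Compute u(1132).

We have u(1) = 6; u(2) = 2; u(3) = 8; u(4) = 8; u(5) = 0; u(6) = 6; u(7) = 8; u(8) = 6; u(9) = 4; u(10) = 4; u(11) = 0; u(12) = 8; u(13) = 4; u(14) = 8; u(15) = 2; u(16) = 2; u(17) = 0; u(18) = 4; u(19) = 2; u(20) = 4; u(21) = 6; u(22) = 6; u(23) = 0; u(24) = 2; u(25) = 6; u(26) = 2.
Since (u(25), u(26)) = (u(1), u(2)) = (6, 2) (two consecutive terms determine the rest), the sequence is periodic with period 24.
(1132 - 1) mod 24 = 3, so u(1132) = u(4) = 8.

8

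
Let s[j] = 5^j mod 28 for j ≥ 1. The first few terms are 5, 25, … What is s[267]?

13

Listing terms: s[1] = 5,  s[2] = 25,  s[3] = 13,  s[4] = 9,  s[5] = 17,  s[6] = 1,  s[7] = 5.
Since s[7] = s[1] = 5, the sequence is periodic with period 6.
So s[267] = s[1 + ((267-1) mod 6)] = s[3] = 13.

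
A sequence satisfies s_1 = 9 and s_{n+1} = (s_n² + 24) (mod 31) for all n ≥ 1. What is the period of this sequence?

4

s_1 = 9, s_2 = 12, s_3 = 13, s_4 = 7, s_5 = 11, s_6 = 21, s_7 = 0, s_8 = 24, s_9 = 11.
Since s_9 = s_5 = 11, the sequence is eventually periodic: after a pre-period of length 4 it cycles with period 4.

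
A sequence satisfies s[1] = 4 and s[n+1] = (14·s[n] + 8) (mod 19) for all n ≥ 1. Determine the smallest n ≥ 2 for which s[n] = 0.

We have s[1] = 4, s[2] = 7, s[3] = 11, s[4] = 10, s[5] = 15, s[6] = 9, s[7] = 1, s[8] = 3, s[9] = 12, s[10] = 5, s[11] = 2, s[12] = 17, s[13] = 18, s[14] = 13, s[15] = 0, s[16] = 8, s[17] = 6, s[18] = 16, s[19] = 4.
The sequence repeats with period 18.
The value 0 first appears (with n ≥ 2) at s[15].

15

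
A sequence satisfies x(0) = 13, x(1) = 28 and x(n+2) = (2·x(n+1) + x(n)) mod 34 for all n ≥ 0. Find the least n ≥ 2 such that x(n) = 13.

Listing terms: x(0) = 13,  x(1) = 28,  x(2) = 1,  x(3) = 30,  x(4) = 27,  x(5) = 16,  x(6) = 25,  x(7) = 32,  x(8) = 21,  x(9) = 6,  x(10) = 33,  x(11) = 4,  x(12) = 7,  x(13) = 18,  x(14) = 9,  x(15) = 2,  x(16) = 13,  x(17) = 28.
Since (x(16), x(17)) = (x(0), x(1)) = (13, 28) (two consecutive terms determine the rest), the sequence is periodic with period 16.
The value 13 next appears (with n ≥ 2) at x(16).

16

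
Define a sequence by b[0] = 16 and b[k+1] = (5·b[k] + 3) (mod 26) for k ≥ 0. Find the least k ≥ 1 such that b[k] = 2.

We have b[0] = 16, b[1] = 5, b[2] = 2, b[3] = 13, b[4] = 16.
Since b[4] = b[0] = 16, the sequence is periodic with period 4.
The value 2 first appears (with k ≥ 1) at b[2].

2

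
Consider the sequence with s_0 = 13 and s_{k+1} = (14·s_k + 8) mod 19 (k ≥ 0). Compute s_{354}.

Computing terms: s_0 = 13; s_1 = 0; s_2 = 8; s_3 = 6; s_4 = 16; s_5 = 4; s_6 = 7; s_7 = 11; s_8 = 10; s_9 = 15; s_{10} = 9; s_{11} = 1; s_{12} = 3; s_{13} = 12; s_{14} = 5; s_{15} = 2; s_{16} = 17; s_{17} = 18; s_{18} = 13.
Since s_{18} = s_0 = 13, the sequence is periodic with period 18.
(354 - 0) mod 18 = 12, so s_{354} = s_{12} = 3.

3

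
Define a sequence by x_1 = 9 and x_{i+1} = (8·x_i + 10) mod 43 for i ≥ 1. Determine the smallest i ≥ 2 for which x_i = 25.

8

x_1 = 9; x_2 = 39; x_3 = 21; x_4 = 6; x_5 = 15; x_6 = 1; x_7 = 18; x_8 = 25; x_9 = 38; x_{10} = 13; x_{11} = 28; x_{12} = 19; x_{13} = 33; x_{14} = 16; x_{15} = 9.
The sequence repeats with period 14.
The value 25 first appears (with i ≥ 2) at x_8.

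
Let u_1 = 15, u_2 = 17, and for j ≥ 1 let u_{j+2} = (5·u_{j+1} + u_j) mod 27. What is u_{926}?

u_1 = 15; u_2 = 17; u_3 = 19; u_4 = 4; u_5 = 12; u_6 = 10; u_7 = 8; u_8 = 23; u_9 = 15; u_{10} = 17.
Since (u_9, u_{10}) = (u_1, u_2) = (15, 17) (two consecutive terms determine the rest), the sequence is periodic with period 8.
(926 - 1) mod 8 = 5, so u_{926} = u_6 = 10.

10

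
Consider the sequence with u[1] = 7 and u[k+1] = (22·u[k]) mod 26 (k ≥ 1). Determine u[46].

We have u[1] = 7, u[2] = 24, u[3] = 8, u[4] = 20, u[5] = 24.
Since u[5] = u[2] = 24, the sequence is eventually periodic: after a pre-period of length 1 it cycles with period 3.
For k ≥ 2, u[k] depends only on (k - 2) mod 3. (46 - 2) mod 3 = 2, so u[46] = u[4] = 20.

20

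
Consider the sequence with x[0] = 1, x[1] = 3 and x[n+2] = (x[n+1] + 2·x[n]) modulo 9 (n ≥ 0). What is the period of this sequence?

18

We have x[0] = 1,  x[1] = 3,  x[2] = 5,  x[3] = 2,  x[4] = 3,  x[5] = 7,  x[6] = 4,  x[7] = 0,  x[8] = 8,  x[9] = 8,  x[10] = 6,  x[11] = 4,  x[12] = 7,  x[13] = 6,  x[14] = 2,  x[15] = 5,  x[16] = 0,  x[17] = 1,  x[18] = 1,  x[19] = 3.
The sequence repeats with period 18.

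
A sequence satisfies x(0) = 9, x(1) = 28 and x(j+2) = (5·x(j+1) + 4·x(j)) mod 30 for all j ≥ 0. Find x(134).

16

Computing terms: x(0) = 9,  x(1) = 28,  x(2) = 26,  x(3) = 2,  x(4) = 24,  x(5) = 8,  x(6) = 16,  x(7) = 22,  x(8) = 24,  x(9) = 28,  x(10) = 26.
Since (x(9), x(10)) = (x(1), x(2)) = (28, 26) (two consecutive terms determine the rest), the sequence is eventually periodic: after a pre-period of length 1 it cycles with period 8.
For j ≥ 1, x(j) depends only on (j - 1) mod 8. (134 - 1) mod 8 = 5, so x(134) = x(6) = 16.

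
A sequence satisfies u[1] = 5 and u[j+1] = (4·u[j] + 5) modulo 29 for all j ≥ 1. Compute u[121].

20

Computing terms: u[1] = 5, u[2] = 25, u[3] = 18, u[4] = 19, u[5] = 23, u[6] = 10, u[7] = 16, u[8] = 11, u[9] = 20, u[10] = 27, u[11] = 26, u[12] = 22, u[13] = 6, u[14] = 0, u[15] = 5.
The sequence repeats with period 14.
So u[121] = u[1 + ((121-1) mod 14)] = u[9] = 20.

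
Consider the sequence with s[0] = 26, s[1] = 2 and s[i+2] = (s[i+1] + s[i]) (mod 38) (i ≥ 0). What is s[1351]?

We have s[0] = 26; s[1] = 2; s[2] = 28; s[3] = 30; s[4] = 20; s[5] = 12; s[6] = 32; s[7] = 6; s[8] = 0; s[9] = 6; s[10] = 6; s[11] = 12; s[12] = 18; s[13] = 30; s[14] = 10; s[15] = 2; s[16] = 12; s[17] = 14; s[18] = 26; s[19] = 2.
Since (s[18], s[19]) = (s[0], s[1]) = (26, 2) (two consecutive terms determine the rest), the sequence is periodic with period 18.
(1351 - 0) mod 18 = 1, so s[1351] = s[1] = 2.

2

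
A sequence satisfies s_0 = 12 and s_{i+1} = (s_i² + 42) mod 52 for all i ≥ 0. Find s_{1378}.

Computing terms: s_0 = 12, s_1 = 30, s_2 = 6, s_3 = 26, s_4 = 42, s_5 = 38, s_6 = 30.
Since s_6 = s_1 = 30, the sequence is eventually periodic: after a pre-period of length 1 it cycles with period 5.
For i ≥ 1, s_i depends only on (i - 1) mod 5. (1378 - 1) mod 5 = 2, so s_{1378} = s_3 = 26.

26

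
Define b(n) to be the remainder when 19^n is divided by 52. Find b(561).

31

We have b(1) = 19,  b(2) = 49,  b(3) = 47,  b(4) = 9,  b(5) = 15,  b(6) = 25,  b(7) = 7,  b(8) = 29,  b(9) = 31,  b(10) = 17,  b(11) = 11,  b(12) = 1,  b(13) = 19.
The sequence repeats with period 12.
So b(561) = b(1 + ((561-1) mod 12)) = b(9) = 31.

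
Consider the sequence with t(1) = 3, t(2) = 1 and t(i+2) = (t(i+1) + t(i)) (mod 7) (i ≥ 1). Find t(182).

Listing terms: t(1) = 3; t(2) = 1; t(3) = 4; t(4) = 5; t(5) = 2; t(6) = 0; t(7) = 2; t(8) = 2; t(9) = 4; t(10) = 6; t(11) = 3; t(12) = 2; t(13) = 5; t(14) = 0; t(15) = 5; t(16) = 5; t(17) = 3; t(18) = 1.
The sequence repeats with period 16.
(182 - 1) mod 16 = 5, so t(182) = t(6) = 0.

0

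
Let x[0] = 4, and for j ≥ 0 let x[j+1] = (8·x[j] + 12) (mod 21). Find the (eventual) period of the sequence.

Listing terms: x[0] = 4, x[1] = 2, x[2] = 7, x[3] = 5, x[4] = 10, x[5] = 8, x[6] = 13, x[7] = 11, x[8] = 16, x[9] = 14, x[10] = 19, x[11] = 17, x[12] = 1, x[13] = 20, x[14] = 4.
Since x[14] = x[0] = 4, the sequence is periodic with period 14.

14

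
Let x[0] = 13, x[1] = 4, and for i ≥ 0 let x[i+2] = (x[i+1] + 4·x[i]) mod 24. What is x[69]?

Computing terms: x[0] = 13, x[1] = 4, x[2] = 8, x[3] = 0, x[4] = 8, x[5] = 8, x[6] = 16, x[7] = 0, x[8] = 16, x[9] = 16, x[10] = 8, x[11] = 0.
Since (x[10], x[11]) = (x[2], x[3]) = (8, 0) (two consecutive terms determine the rest), the sequence is eventually periodic: after a pre-period of length 2 it cycles with period 8.
For i ≥ 2, x[i] depends only on (i - 2) mod 8. (69 - 2) mod 8 = 3, so x[69] = x[5] = 8.

8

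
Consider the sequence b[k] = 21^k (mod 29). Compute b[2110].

4

We have b[1] = 21; b[2] = 6; b[3] = 10; b[4] = 7; b[5] = 2; b[6] = 13; b[7] = 12; b[8] = 20; b[9] = 14; b[10] = 4; b[11] = 26; b[12] = 24; b[13] = 11; b[14] = 28; b[15] = 8; b[16] = 23; b[17] = 19; b[18] = 22; b[19] = 27; b[20] = 16; b[21] = 17; b[22] = 9; b[23] = 15; b[24] = 25; b[25] = 3; b[26] = 5; b[27] = 18; b[28] = 1; b[29] = 21.
The sequence repeats with period 28.
(2110 - 1) mod 28 = 9, so b[2110] = b[10] = 4.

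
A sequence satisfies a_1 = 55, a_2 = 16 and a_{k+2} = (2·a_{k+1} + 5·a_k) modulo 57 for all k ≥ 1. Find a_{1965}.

22

We have a_1 = 55; a_2 = 16; a_3 = 22; a_4 = 10; a_5 = 16; a_6 = 25; a_7 = 16; a_8 = 43; a_9 = 52; a_{10} = 34; a_{11} = 43; a_{12} = 28; a_{13} = 43; a_{14} = 55; a_{15} = 40; a_{16} = 13; a_{17} = 55; a_{18} = 4; a_{19} = 55; a_{20} = 16.
Since (a_{19}, a_{20}) = (a_1, a_2) = (55, 16) (two consecutive terms determine the rest), the sequence is periodic with period 18.
(1965 - 1) mod 18 = 2, so a_{1965} = a_3 = 22.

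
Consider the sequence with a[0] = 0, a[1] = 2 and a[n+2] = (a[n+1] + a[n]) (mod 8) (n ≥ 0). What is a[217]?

2

Listing terms: a[0] = 0; a[1] = 2; a[2] = 2; a[3] = 4; a[4] = 6; a[5] = 2; a[6] = 0; a[7] = 2.
Since (a[6], a[7]) = (a[0], a[1]) = (0, 2) (two consecutive terms determine the rest), the sequence is periodic with period 6.
(217 - 0) mod 6 = 1, so a[217] = a[1] = 2.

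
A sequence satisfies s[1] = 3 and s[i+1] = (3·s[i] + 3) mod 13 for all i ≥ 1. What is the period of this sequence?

Computing terms: s[1] = 3,  s[2] = 12,  s[3] = 0,  s[4] = 3.
The sequence repeats with period 3.

3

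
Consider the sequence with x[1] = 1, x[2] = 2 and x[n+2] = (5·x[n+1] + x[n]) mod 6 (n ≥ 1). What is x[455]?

We have x[1] = 1, x[2] = 2, x[3] = 5, x[4] = 3, x[5] = 2, x[6] = 1, x[7] = 1, x[8] = 0, x[9] = 1, x[10] = 5, x[11] = 2, x[12] = 3, x[13] = 5, x[14] = 4, x[15] = 1, x[16] = 3, x[17] = 4, x[18] = 5, x[19] = 5, x[20] = 0, x[21] = 5, x[22] = 1, x[23] = 4, x[24] = 3, x[25] = 1, x[26] = 2.
The sequence repeats with period 24.
(455 - 1) mod 24 = 22, so x[455] = x[23] = 4.

4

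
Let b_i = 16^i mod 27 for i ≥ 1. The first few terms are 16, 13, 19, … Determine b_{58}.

7

We have b_1 = 16; b_2 = 13; b_3 = 19; b_4 = 7; b_5 = 4; b_6 = 10; b_7 = 25; b_8 = 22; b_9 = 1; b_{10} = 16.
The sequence repeats with period 9.
So b_{58} = b_{1 + ((58-1) mod 9)} = b_4 = 7.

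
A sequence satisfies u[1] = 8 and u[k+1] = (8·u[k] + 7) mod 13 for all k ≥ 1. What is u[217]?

Listing terms: u[1] = 8, u[2] = 6, u[3] = 3, u[4] = 5, u[5] = 8.
Since u[5] = u[1] = 8, the sequence is periodic with period 4.
(217 - 1) mod 4 = 0, so u[217] = u[1] = 8.

8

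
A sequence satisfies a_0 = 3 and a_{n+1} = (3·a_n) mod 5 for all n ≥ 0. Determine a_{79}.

1

a_0 = 3, a_1 = 4, a_2 = 2, a_3 = 1, a_4 = 3.
The sequence repeats with period 4.
(79 - 0) mod 4 = 3, so a_{79} = a_3 = 1.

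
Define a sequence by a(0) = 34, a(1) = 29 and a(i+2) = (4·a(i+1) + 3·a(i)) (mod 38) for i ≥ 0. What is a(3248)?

Computing terms: a(0) = 34, a(1) = 29, a(2) = 28, a(3) = 9, a(4) = 6, a(5) = 13, a(6) = 32, a(7) = 15, a(8) = 4, a(9) = 23, a(10) = 28, a(11) = 29, a(12) = 10, a(13) = 13, a(14) = 6, a(15) = 25, a(16) = 4, a(17) = 15, a(18) = 34, a(19) = 29.
Since (a(18), a(19)) = (a(0), a(1)) = (34, 29) (two consecutive terms determine the rest), the sequence is periodic with period 18.
So a(3248) = a(0 + ((3248-0) mod 18)) = a(8) = 4.

4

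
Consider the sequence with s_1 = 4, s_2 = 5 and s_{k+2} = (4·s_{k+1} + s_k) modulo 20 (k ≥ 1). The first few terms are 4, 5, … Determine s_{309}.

12

Computing terms: s_1 = 4, s_2 = 5, s_3 = 4, s_4 = 1, s_5 = 8, s_6 = 13, s_7 = 0, s_8 = 13, s_9 = 12, s_{10} = 1, s_{11} = 16, s_{12} = 5, s_{13} = 16, s_{14} = 9, s_{15} = 12, s_{16} = 17, s_{17} = 0, s_{18} = 17, s_{19} = 8, s_{20} = 9, s_{21} = 4, s_{22} = 5.
Since (s_{21}, s_{22}) = (s_1, s_2) = (4, 5) (two consecutive terms determine the rest), the sequence is periodic with period 20.
So s_{309} = s_{1 + ((309-1) mod 20)} = s_9 = 12.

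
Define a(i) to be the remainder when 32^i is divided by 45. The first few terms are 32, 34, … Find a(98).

34

Listing terms: a(1) = 32; a(2) = 34; a(3) = 8; a(4) = 31; a(5) = 2; a(6) = 19; a(7) = 23; a(8) = 16; a(9) = 17; a(10) = 4; a(11) = 38; a(12) = 1; a(13) = 32.
The sequence repeats with period 12.
(98 - 1) mod 12 = 1, so a(98) = a(2) = 34.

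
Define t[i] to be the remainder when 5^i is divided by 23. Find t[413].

15

We have t[1] = 5; t[2] = 2; t[3] = 10; t[4] = 4; t[5] = 20; t[6] = 8; t[7] = 17; t[8] = 16; t[9] = 11; t[10] = 9; t[11] = 22; t[12] = 18; t[13] = 21; t[14] = 13; t[15] = 19; t[16] = 3; t[17] = 15; t[18] = 6; t[19] = 7; t[20] = 12; t[21] = 14; t[22] = 1; t[23] = 5.
Since t[23] = t[1] = 5, the sequence is periodic with period 22.
(413 - 1) mod 22 = 16, so t[413] = t[17] = 15.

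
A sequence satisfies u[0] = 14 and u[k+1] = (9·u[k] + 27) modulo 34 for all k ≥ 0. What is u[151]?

u[0] = 14,  u[1] = 17,  u[2] = 10,  u[3] = 15,  u[4] = 26,  u[5] = 23,  u[6] = 30,  u[7] = 25,  u[8] = 14.
The sequence repeats with period 8.
So u[151] = u[0 + ((151-0) mod 8)] = u[7] = 25.

25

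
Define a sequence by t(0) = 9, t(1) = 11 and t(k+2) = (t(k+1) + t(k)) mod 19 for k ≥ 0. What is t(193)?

2

We have t(0) = 9, t(1) = 11, t(2) = 1, t(3) = 12, t(4) = 13, t(5) = 6, t(6) = 0, t(7) = 6, t(8) = 6, t(9) = 12, t(10) = 18, t(11) = 11, t(12) = 10, t(13) = 2, t(14) = 12, t(15) = 14, t(16) = 7, t(17) = 2, t(18) = 9, t(19) = 11.
Since (t(18), t(19)) = (t(0), t(1)) = (9, 11) (two consecutive terms determine the rest), the sequence is periodic with period 18.
So t(193) = t(0 + ((193-0) mod 18)) = t(13) = 2.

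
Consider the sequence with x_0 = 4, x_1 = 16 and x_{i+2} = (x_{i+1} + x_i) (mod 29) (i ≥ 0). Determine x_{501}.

20

x_0 = 4, x_1 = 16, x_2 = 20, x_3 = 7, x_4 = 27, x_5 = 5, x_6 = 3, x_7 = 8, x_8 = 11, x_9 = 19, x_{10} = 1, x_{11} = 20, x_{12} = 21, x_{13} = 12, x_{14} = 4, x_{15} = 16.
The sequence repeats with period 14.
So x_{501} = x_{0 + ((501-0) mod 14)} = x_{11} = 20.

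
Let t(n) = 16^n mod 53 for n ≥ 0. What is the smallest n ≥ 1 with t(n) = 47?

We have t(0) = 1; t(1) = 16; t(2) = 44; t(3) = 15; t(4) = 28; t(5) = 24; t(6) = 13; t(7) = 49; t(8) = 42; t(9) = 36; t(10) = 46; t(11) = 47; t(12) = 10; t(13) = 1.
The sequence repeats with period 13.
The value 47 first appears (with n ≥ 1) at t(11).

11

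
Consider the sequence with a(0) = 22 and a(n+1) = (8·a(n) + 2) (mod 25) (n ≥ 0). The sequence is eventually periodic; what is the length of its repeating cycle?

20

Listing terms: a(0) = 22; a(1) = 3; a(2) = 1; a(3) = 10; a(4) = 7; a(5) = 8; a(6) = 16; a(7) = 5; a(8) = 17; a(9) = 13; a(10) = 6; a(11) = 0; a(12) = 2; a(13) = 18; a(14) = 21; a(15) = 20; a(16) = 12; a(17) = 23; a(18) = 11; a(19) = 15; a(20) = 22.
Since a(20) = a(0) = 22, the sequence is periodic with period 20.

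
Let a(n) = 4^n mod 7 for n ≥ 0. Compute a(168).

a(0) = 1,  a(1) = 4,  a(2) = 2,  a(3) = 1.
The sequence repeats with period 3.
(168 - 0) mod 3 = 0, so a(168) = a(0) = 1.

1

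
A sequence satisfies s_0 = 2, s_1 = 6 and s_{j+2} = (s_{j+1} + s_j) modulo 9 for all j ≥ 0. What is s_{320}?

Computing terms: s_0 = 2, s_1 = 6, s_2 = 8, s_3 = 5, s_4 = 4, s_5 = 0, s_6 = 4, s_7 = 4, s_8 = 8, s_9 = 3, s_{10} = 2, s_{11} = 5, s_{12} = 7, s_{13} = 3, s_{14} = 1, s_{15} = 4, s_{16} = 5, s_{17} = 0, s_{18} = 5, s_{19} = 5, s_{20} = 1, s_{21} = 6, s_{22} = 7, s_{23} = 4, s_{24} = 2, s_{25} = 6.
Since (s_{24}, s_{25}) = (s_0, s_1) = (2, 6) (two consecutive terms determine the rest), the sequence is periodic with period 24.
(320 - 0) mod 24 = 8, so s_{320} = s_8 = 8.

8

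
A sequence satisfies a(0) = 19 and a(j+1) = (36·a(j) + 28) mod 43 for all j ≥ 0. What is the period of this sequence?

We have a(0) = 19; a(1) = 24; a(2) = 32; a(3) = 19.
The sequence repeats with period 3.

3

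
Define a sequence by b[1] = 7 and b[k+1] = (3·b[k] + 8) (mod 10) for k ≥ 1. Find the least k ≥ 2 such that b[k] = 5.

b[1] = 7, b[2] = 9, b[3] = 5, b[4] = 3, b[5] = 7.
Since b[5] = b[1] = 7, the sequence is periodic with period 4.
The value 5 first appears (with k ≥ 2) at b[3].

3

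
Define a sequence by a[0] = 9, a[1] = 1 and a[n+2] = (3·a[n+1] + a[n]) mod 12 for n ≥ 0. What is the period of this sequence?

6

a[0] = 9, a[1] = 1, a[2] = 0, a[3] = 1, a[4] = 3, a[5] = 10, a[6] = 9, a[7] = 1.
The sequence repeats with period 6.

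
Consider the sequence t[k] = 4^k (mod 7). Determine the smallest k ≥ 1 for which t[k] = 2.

We have t[0] = 1,  t[1] = 4,  t[2] = 2,  t[3] = 1.
The sequence repeats with period 3.
The value 2 first appears (with k ≥ 1) at t[2].

2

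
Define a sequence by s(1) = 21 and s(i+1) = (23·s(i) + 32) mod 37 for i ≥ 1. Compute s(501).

24

Computing terms: s(1) = 21, s(2) = 34, s(3) = 0, s(4) = 32, s(5) = 28, s(6) = 10, s(7) = 3, s(8) = 27, s(9) = 24, s(10) = 29, s(11) = 33, s(12) = 14, s(13) = 21.
Since s(13) = s(1) = 21, the sequence is periodic with period 12.
So s(501) = s(1 + ((501-1) mod 12)) = s(9) = 24.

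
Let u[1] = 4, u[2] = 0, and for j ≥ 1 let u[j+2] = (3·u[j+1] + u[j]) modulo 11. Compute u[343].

u[1] = 4, u[2] = 0, u[3] = 4, u[4] = 1, u[5] = 7, u[6] = 0, u[7] = 7, u[8] = 10, u[9] = 4, u[10] = 0.
Since (u[9], u[10]) = (u[1], u[2]) = (4, 0) (two consecutive terms determine the rest), the sequence is periodic with period 8.
So u[343] = u[1 + ((343-1) mod 8)] = u[7] = 7.

7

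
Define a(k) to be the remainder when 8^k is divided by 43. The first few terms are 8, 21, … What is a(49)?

a(1) = 8; a(2) = 21; a(3) = 39; a(4) = 11; a(5) = 2; a(6) = 16; a(7) = 42; a(8) = 35; a(9) = 22; a(10) = 4; a(11) = 32; a(12) = 41; a(13) = 27; a(14) = 1; a(15) = 8.
The sequence repeats with period 14.
So a(49) = a(1 + ((49-1) mod 14)) = a(7) = 42.

42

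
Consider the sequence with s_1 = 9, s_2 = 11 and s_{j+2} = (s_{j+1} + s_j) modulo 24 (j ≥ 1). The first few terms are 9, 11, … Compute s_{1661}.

Listing terms: s_1 = 9, s_2 = 11, s_3 = 20, s_4 = 7, s_5 = 3, s_6 = 10, s_7 = 13, s_8 = 23, s_9 = 12, s_{10} = 11, s_{11} = 23, s_{12} = 10, s_{13} = 9, s_{14} = 19, s_{15} = 4, s_{16} = 23, s_{17} = 3, s_{18} = 2, s_{19} = 5, s_{20} = 7, s_{21} = 12, s_{22} = 19, s_{23} = 7, s_{24} = 2, s_{25} = 9, s_{26} = 11.
Since (s_{25}, s_{26}) = (s_1, s_2) = (9, 11) (two consecutive terms determine the rest), the sequence is periodic with period 24.
(1661 - 1) mod 24 = 4, so s_{1661} = s_5 = 3.

3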